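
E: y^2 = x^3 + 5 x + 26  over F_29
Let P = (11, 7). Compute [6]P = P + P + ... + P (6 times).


k = 6 = 110_2 (binary, LSB first: 011)
Double-and-add from P = (11, 7):
  bit 0 = 0: acc unchanged = O
  bit 1 = 1: acc = O + (12, 4) = (12, 4)
  bit 2 = 1: acc = (12, 4) + (25, 0) = (12, 25)

6P = (12, 25)


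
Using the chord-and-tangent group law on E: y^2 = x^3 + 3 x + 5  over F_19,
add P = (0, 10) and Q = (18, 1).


P != Q, so use the chord formula.
s = (y2 - y1) / (x2 - x1) = (10) / (18) mod 19 = 9
x3 = s^2 - x1 - x2 mod 19 = 9^2 - 0 - 18 = 6
y3 = s (x1 - x3) - y1 mod 19 = 9 * (0 - 6) - 10 = 12

P + Q = (6, 12)


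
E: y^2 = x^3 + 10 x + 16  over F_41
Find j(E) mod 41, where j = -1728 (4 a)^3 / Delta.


Delta = -16(4 a^3 + 27 b^2) mod 41 = 27
-1728 * (4 a)^3 = -1728 * (4*10)^3 mod 41 = 6
j = 6 * 27^(-1) mod 41 = 23

j = 23 (mod 41)


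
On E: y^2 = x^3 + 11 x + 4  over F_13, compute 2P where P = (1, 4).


Doubling: s = (3 x1^2 + a) / (2 y1)
s = (3*1^2 + 11) / (2*4) mod 13 = 5
x3 = s^2 - 2 x1 mod 13 = 5^2 - 2*1 = 10
y3 = s (x1 - x3) - y1 mod 13 = 5 * (1 - 10) - 4 = 3

2P = (10, 3)


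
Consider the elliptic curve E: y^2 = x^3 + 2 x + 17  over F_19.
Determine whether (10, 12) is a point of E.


Check whether y^2 = x^3 + 2 x + 17 (mod 19) for (x, y) = (10, 12).
LHS: y^2 = 12^2 mod 19 = 11
RHS: x^3 + 2 x + 17 = 10^3 + 2*10 + 17 mod 19 = 11
LHS = RHS

Yes, on the curve


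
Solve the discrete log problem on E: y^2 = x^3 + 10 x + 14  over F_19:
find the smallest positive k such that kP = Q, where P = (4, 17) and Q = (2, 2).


Enumerate multiples of P until we hit Q = (2, 2):
  1P = (4, 17)
  2P = (17, 10)
  3P = (2, 17)
  4P = (13, 2)
  5P = (9, 4)
  6P = (12, 0)
  7P = (9, 15)
  8P = (13, 17)
  9P = (2, 2)
Match found at i = 9.

k = 9


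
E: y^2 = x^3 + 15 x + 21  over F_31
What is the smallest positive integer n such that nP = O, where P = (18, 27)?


Compute successive multiples of P until we hit O:
  1P = (18, 27)
  2P = (23, 28)
  3P = (26, 21)
  4P = (5, 2)
  5P = (15, 5)
  6P = (7, 2)
  7P = (25, 5)
  8P = (8, 8)
  ... (continuing to 34P)
  34P = O

ord(P) = 34


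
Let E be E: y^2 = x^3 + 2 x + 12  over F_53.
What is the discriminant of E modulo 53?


4 a^3 + 27 b^2 = 4*2^3 + 27*12^2 = 32 + 3888 = 3920
Delta = -16 * (3920) = -62720
Delta mod 53 = 32

Delta = 32 (mod 53)


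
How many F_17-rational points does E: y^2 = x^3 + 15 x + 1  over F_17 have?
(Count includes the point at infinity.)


For each x in F_17, count y with y^2 = x^3 + 15 x + 1 mod 17:
  x = 0: RHS = 1, y in [1, 16]  -> 2 point(s)
  x = 1: RHS = 0, y in [0]  -> 1 point(s)
  x = 6: RHS = 1, y in [1, 16]  -> 2 point(s)
  x = 8: RHS = 4, y in [2, 15]  -> 2 point(s)
  x = 9: RHS = 15, y in [7, 10]  -> 2 point(s)
  x = 11: RHS = 1, y in [1, 16]  -> 2 point(s)
  x = 13: RHS = 13, y in [8, 9]  -> 2 point(s)
  x = 16: RHS = 2, y in [6, 11]  -> 2 point(s)
Affine points: 15. Add the point at infinity: total = 16.

#E(F_17) = 16


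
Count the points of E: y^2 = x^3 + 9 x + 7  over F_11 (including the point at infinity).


For each x in F_11, count y with y^2 = x^3 + 9 x + 7 mod 11:
  x = 2: RHS = 0, y in [0]  -> 1 point(s)
  x = 5: RHS = 1, y in [1, 10]  -> 2 point(s)
  x = 9: RHS = 3, y in [5, 6]  -> 2 point(s)
Affine points: 5. Add the point at infinity: total = 6.

#E(F_11) = 6


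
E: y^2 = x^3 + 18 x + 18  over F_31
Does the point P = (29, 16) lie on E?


Check whether y^2 = x^3 + 18 x + 18 (mod 31) for (x, y) = (29, 16).
LHS: y^2 = 16^2 mod 31 = 8
RHS: x^3 + 18 x + 18 = 29^3 + 18*29 + 18 mod 31 = 5
LHS != RHS

No, not on the curve


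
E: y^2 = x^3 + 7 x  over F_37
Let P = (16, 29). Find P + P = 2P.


Doubling: s = (3 x1^2 + a) / (2 y1)
s = (3*16^2 + 7) / (2*29) mod 37 = 14
x3 = s^2 - 2 x1 mod 37 = 14^2 - 2*16 = 16
y3 = s (x1 - x3) - y1 mod 37 = 14 * (16 - 16) - 29 = 8

2P = (16, 8)


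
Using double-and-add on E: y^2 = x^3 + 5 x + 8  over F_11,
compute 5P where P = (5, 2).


k = 5 = 101_2 (binary, LSB first: 101)
Double-and-add from P = (5, 2):
  bit 0 = 1: acc = O + (5, 2) = (5, 2)
  bit 1 = 0: acc unchanged = (5, 2)
  bit 2 = 1: acc = (5, 2) + (5, 2) = (5, 9)

5P = (5, 9)


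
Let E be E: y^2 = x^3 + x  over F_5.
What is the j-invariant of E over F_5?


Delta = -16(4 a^3 + 27 b^2) mod 5 = 1
-1728 * (4 a)^3 = -1728 * (4*1)^3 mod 5 = 3
j = 3 * 1^(-1) mod 5 = 3

j = 3 (mod 5)


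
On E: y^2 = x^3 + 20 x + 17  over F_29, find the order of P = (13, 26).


Compute successive multiples of P until we hit O:
  1P = (13, 26)
  2P = (19, 8)
  3P = (6, 11)
  4P = (14, 5)
  5P = (8, 14)
  6P = (1, 26)
  7P = (15, 3)
  8P = (10, 12)
  ... (continuing to 34P)
  34P = O

ord(P) = 34


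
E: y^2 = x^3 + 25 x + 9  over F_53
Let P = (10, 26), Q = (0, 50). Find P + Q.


P != Q, so use the chord formula.
s = (y2 - y1) / (x2 - x1) = (24) / (43) mod 53 = 40
x3 = s^2 - x1 - x2 mod 53 = 40^2 - 10 - 0 = 0
y3 = s (x1 - x3) - y1 mod 53 = 40 * (10 - 0) - 26 = 3

P + Q = (0, 3)


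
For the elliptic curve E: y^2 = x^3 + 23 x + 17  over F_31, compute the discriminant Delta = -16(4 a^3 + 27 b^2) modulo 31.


4 a^3 + 27 b^2 = 4*23^3 + 27*17^2 = 48668 + 7803 = 56471
Delta = -16 * (56471) = -903536
Delta mod 31 = 21

Delta = 21 (mod 31)


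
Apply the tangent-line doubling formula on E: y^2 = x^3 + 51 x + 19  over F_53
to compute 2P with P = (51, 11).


Doubling: s = (3 x1^2 + a) / (2 y1)
s = (3*51^2 + 51) / (2*11) mod 53 = 39
x3 = s^2 - 2 x1 mod 53 = 39^2 - 2*51 = 41
y3 = s (x1 - x3) - y1 mod 53 = 39 * (51 - 41) - 11 = 8

2P = (41, 8)


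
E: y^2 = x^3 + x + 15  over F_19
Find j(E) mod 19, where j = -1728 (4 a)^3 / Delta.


Delta = -16(4 a^3 + 27 b^2) mod 19 = 16
-1728 * (4 a)^3 = -1728 * (4*1)^3 mod 19 = 7
j = 7 * 16^(-1) mod 19 = 4

j = 4 (mod 19)


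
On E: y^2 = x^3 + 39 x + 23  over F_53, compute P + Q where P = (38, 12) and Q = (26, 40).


P != Q, so use the chord formula.
s = (y2 - y1) / (x2 - x1) = (28) / (41) mod 53 = 33
x3 = s^2 - x1 - x2 mod 53 = 33^2 - 38 - 26 = 18
y3 = s (x1 - x3) - y1 mod 53 = 33 * (38 - 18) - 12 = 12

P + Q = (18, 12)


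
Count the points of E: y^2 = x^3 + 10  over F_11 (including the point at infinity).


For each x in F_11, count y with y^2 = x^3 + 0 x + 10 mod 11:
  x = 1: RHS = 0, y in [0]  -> 1 point(s)
  x = 3: RHS = 4, y in [2, 9]  -> 2 point(s)
  x = 5: RHS = 3, y in [5, 6]  -> 2 point(s)
  x = 7: RHS = 1, y in [1, 10]  -> 2 point(s)
  x = 8: RHS = 5, y in [4, 7]  -> 2 point(s)
  x = 10: RHS = 9, y in [3, 8]  -> 2 point(s)
Affine points: 11. Add the point at infinity: total = 12.

#E(F_11) = 12


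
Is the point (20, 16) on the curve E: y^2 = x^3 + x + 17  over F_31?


Check whether y^2 = x^3 + 1 x + 17 (mod 31) for (x, y) = (20, 16).
LHS: y^2 = 16^2 mod 31 = 8
RHS: x^3 + 1 x + 17 = 20^3 + 1*20 + 17 mod 31 = 8
LHS = RHS

Yes, on the curve


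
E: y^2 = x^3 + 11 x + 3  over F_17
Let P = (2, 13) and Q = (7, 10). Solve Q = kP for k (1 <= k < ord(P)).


Enumerate multiples of P until we hit Q = (7, 10):
  1P = (2, 13)
  2P = (4, 14)
  3P = (7, 10)
Match found at i = 3.

k = 3


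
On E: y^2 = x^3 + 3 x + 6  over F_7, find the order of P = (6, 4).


Compute successive multiples of P until we hit O:
  1P = (6, 4)
  2P = (3, 0)
  3P = (6, 3)
  4P = O

ord(P) = 4


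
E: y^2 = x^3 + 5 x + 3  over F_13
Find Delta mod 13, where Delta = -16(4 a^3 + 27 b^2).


4 a^3 + 27 b^2 = 4*5^3 + 27*3^2 = 500 + 243 = 743
Delta = -16 * (743) = -11888
Delta mod 13 = 7

Delta = 7 (mod 13)


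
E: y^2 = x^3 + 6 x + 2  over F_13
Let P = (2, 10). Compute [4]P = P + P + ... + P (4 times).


k = 4 = 100_2 (binary, LSB first: 001)
Double-and-add from P = (2, 10):
  bit 0 = 0: acc unchanged = O
  bit 1 = 0: acc unchanged = O
  bit 2 = 1: acc = O + (2, 3) = (2, 3)

4P = (2, 3)


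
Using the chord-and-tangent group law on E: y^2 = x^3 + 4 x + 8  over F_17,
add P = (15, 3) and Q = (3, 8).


P != Q, so use the chord formula.
s = (y2 - y1) / (x2 - x1) = (5) / (5) mod 17 = 1
x3 = s^2 - x1 - x2 mod 17 = 1^2 - 15 - 3 = 0
y3 = s (x1 - x3) - y1 mod 17 = 1 * (15 - 0) - 3 = 12

P + Q = (0, 12)


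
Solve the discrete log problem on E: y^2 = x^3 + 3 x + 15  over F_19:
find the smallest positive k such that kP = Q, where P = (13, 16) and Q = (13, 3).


Enumerate multiples of P until we hit Q = (13, 3):
  1P = (13, 16)
  2P = (17, 1)
  3P = (9, 7)
  4P = (8, 0)
  5P = (9, 12)
  6P = (17, 18)
  7P = (13, 3)
Match found at i = 7.

k = 7


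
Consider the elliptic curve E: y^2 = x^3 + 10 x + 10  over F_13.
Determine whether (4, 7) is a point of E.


Check whether y^2 = x^3 + 10 x + 10 (mod 13) for (x, y) = (4, 7).
LHS: y^2 = 7^2 mod 13 = 10
RHS: x^3 + 10 x + 10 = 4^3 + 10*4 + 10 mod 13 = 10
LHS = RHS

Yes, on the curve


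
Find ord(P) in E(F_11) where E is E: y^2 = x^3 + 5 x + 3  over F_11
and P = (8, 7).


Compute successive multiples of P until we hit O:
  1P = (8, 7)
  2P = (0, 5)
  3P = (1, 3)
  4P = (3, 10)
  5P = (3, 1)
  6P = (1, 8)
  7P = (0, 6)
  8P = (8, 4)
  ... (continuing to 9P)
  9P = O

ord(P) = 9


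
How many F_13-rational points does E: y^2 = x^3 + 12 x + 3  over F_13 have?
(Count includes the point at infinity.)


For each x in F_13, count y with y^2 = x^3 + 12 x + 3 mod 13:
  x = 0: RHS = 3, y in [4, 9]  -> 2 point(s)
  x = 1: RHS = 3, y in [4, 9]  -> 2 point(s)
  x = 2: RHS = 9, y in [3, 10]  -> 2 point(s)
  x = 3: RHS = 1, y in [1, 12]  -> 2 point(s)
  x = 7: RHS = 1, y in [1, 12]  -> 2 point(s)
  x = 8: RHS = 0, y in [0]  -> 1 point(s)
  x = 11: RHS = 10, y in [6, 7]  -> 2 point(s)
  x = 12: RHS = 3, y in [4, 9]  -> 2 point(s)
Affine points: 15. Add the point at infinity: total = 16.

#E(F_13) = 16


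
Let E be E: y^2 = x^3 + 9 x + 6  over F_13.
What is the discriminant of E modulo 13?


4 a^3 + 27 b^2 = 4*9^3 + 27*6^2 = 2916 + 972 = 3888
Delta = -16 * (3888) = -62208
Delta mod 13 = 10

Delta = 10 (mod 13)


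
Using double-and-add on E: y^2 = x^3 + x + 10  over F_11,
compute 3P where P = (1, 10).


k = 3 = 11_2 (binary, LSB first: 11)
Double-and-add from P = (1, 10):
  bit 0 = 1: acc = O + (1, 10) = (1, 10)
  bit 1 = 1: acc = (1, 10) + (2, 3) = (2, 8)

3P = (2, 8)


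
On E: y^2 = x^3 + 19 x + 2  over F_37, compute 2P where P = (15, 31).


Doubling: s = (3 x1^2 + a) / (2 y1)
s = (3*15^2 + 19) / (2*31) mod 37 = 10
x3 = s^2 - 2 x1 mod 37 = 10^2 - 2*15 = 33
y3 = s (x1 - x3) - y1 mod 37 = 10 * (15 - 33) - 31 = 11

2P = (33, 11)


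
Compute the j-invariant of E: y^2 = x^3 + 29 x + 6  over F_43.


Delta = -16(4 a^3 + 27 b^2) mod 43 = 18
-1728 * (4 a)^3 = -1728 * (4*29)^3 mod 43 = 32
j = 32 * 18^(-1) mod 43 = 40

j = 40 (mod 43)


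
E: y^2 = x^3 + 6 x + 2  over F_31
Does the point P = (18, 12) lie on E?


Check whether y^2 = x^3 + 6 x + 2 (mod 31) for (x, y) = (18, 12).
LHS: y^2 = 12^2 mod 31 = 20
RHS: x^3 + 6 x + 2 = 18^3 + 6*18 + 2 mod 31 = 21
LHS != RHS

No, not on the curve


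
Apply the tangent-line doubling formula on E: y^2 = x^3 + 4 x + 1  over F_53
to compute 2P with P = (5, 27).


Doubling: s = (3 x1^2 + a) / (2 y1)
s = (3*5^2 + 4) / (2*27) mod 53 = 26
x3 = s^2 - 2 x1 mod 53 = 26^2 - 2*5 = 30
y3 = s (x1 - x3) - y1 mod 53 = 26 * (5 - 30) - 27 = 12

2P = (30, 12)


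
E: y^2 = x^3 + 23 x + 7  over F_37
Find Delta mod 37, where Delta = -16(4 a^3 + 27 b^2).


4 a^3 + 27 b^2 = 4*23^3 + 27*7^2 = 48668 + 1323 = 49991
Delta = -16 * (49991) = -799856
Delta mod 37 = 10

Delta = 10 (mod 37)


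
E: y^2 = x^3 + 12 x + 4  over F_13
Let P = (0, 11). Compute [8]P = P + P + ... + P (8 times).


k = 8 = 1000_2 (binary, LSB first: 0001)
Double-and-add from P = (0, 11):
  bit 0 = 0: acc unchanged = O
  bit 1 = 0: acc unchanged = O
  bit 2 = 0: acc unchanged = O
  bit 3 = 1: acc = O + (2, 6) = (2, 6)

8P = (2, 6)


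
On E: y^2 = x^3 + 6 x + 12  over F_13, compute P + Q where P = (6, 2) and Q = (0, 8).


P != Q, so use the chord formula.
s = (y2 - y1) / (x2 - x1) = (6) / (7) mod 13 = 12
x3 = s^2 - x1 - x2 mod 13 = 12^2 - 6 - 0 = 8
y3 = s (x1 - x3) - y1 mod 13 = 12 * (6 - 8) - 2 = 0

P + Q = (8, 0)


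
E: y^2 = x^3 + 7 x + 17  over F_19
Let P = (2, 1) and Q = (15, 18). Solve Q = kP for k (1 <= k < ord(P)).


Enumerate multiples of P until we hit Q = (15, 18):
  1P = (2, 1)
  2P = (15, 18)
Match found at i = 2.

k = 2


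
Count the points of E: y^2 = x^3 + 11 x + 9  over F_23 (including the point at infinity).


For each x in F_23, count y with y^2 = x^3 + 11 x + 9 mod 23:
  x = 0: RHS = 9, y in [3, 20]  -> 2 point(s)
  x = 2: RHS = 16, y in [4, 19]  -> 2 point(s)
  x = 3: RHS = 0, y in [0]  -> 1 point(s)
  x = 4: RHS = 2, y in [5, 18]  -> 2 point(s)
  x = 9: RHS = 9, y in [3, 20]  -> 2 point(s)
  x = 11: RHS = 12, y in [9, 14]  -> 2 point(s)
  x = 12: RHS = 6, y in [11, 12]  -> 2 point(s)
  x = 13: RHS = 3, y in [7, 16]  -> 2 point(s)
  x = 14: RHS = 9, y in [3, 20]  -> 2 point(s)
  x = 16: RHS = 3, y in [7, 16]  -> 2 point(s)
  x = 17: RHS = 3, y in [7, 16]  -> 2 point(s)
  x = 18: RHS = 13, y in [6, 17]  -> 2 point(s)
  x = 19: RHS = 16, y in [4, 19]  -> 2 point(s)
  x = 20: RHS = 18, y in [8, 15]  -> 2 point(s)
  x = 21: RHS = 2, y in [5, 18]  -> 2 point(s)
Affine points: 29. Add the point at infinity: total = 30.

#E(F_23) = 30


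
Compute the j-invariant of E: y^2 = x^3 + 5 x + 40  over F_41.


Delta = -16(4 a^3 + 27 b^2) mod 41 = 14
-1728 * (4 a)^3 = -1728 * (4*5)^3 mod 41 = 11
j = 11 * 14^(-1) mod 41 = 33

j = 33 (mod 41)


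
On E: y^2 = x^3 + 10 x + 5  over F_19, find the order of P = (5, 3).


Compute successive multiples of P until we hit O:
  1P = (5, 3)
  2P = (16, 9)
  3P = (14, 18)
  4P = (7, 0)
  5P = (14, 1)
  6P = (16, 10)
  7P = (5, 16)
  8P = O

ord(P) = 8


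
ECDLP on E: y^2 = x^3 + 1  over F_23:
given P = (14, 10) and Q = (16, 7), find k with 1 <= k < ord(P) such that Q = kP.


Enumerate multiples of P until we hit Q = (16, 7):
  1P = (14, 10)
  2P = (1, 18)
  3P = (16, 16)
  4P = (2, 3)
  5P = (19, 12)
  6P = (15, 8)
  7P = (21, 4)
  8P = (0, 1)
  9P = (10, 9)
  10P = (12, 2)
  11P = (13, 17)
  12P = (22, 0)
  13P = (13, 6)
  14P = (12, 21)
  15P = (10, 14)
  16P = (0, 22)
  17P = (21, 19)
  18P = (15, 15)
  19P = (19, 11)
  20P = (2, 20)
  21P = (16, 7)
Match found at i = 21.

k = 21


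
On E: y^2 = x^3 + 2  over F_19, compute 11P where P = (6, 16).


k = 11 = 1011_2 (binary, LSB first: 1101)
Double-and-add from P = (6, 16):
  bit 0 = 1: acc = O + (6, 16) = (6, 16)
  bit 1 = 1: acc = (6, 16) + (8, 1) = (9, 16)
  bit 2 = 0: acc unchanged = (9, 16)
  bit 3 = 1: acc = (9, 16) + (18, 18) = (8, 18)

11P = (8, 18)


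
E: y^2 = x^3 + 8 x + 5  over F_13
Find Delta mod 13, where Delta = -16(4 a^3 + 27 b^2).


4 a^3 + 27 b^2 = 4*8^3 + 27*5^2 = 2048 + 675 = 2723
Delta = -16 * (2723) = -43568
Delta mod 13 = 8

Delta = 8 (mod 13)


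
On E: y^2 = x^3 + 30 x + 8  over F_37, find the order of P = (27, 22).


Compute successive multiples of P until we hit O:
  1P = (27, 22)
  2P = (30, 11)
  3P = (14, 29)
  4P = (23, 10)
  5P = (33, 34)
  6P = (18, 33)
  7P = (4, 28)
  8P = (16, 25)
  ... (continuing to 28P)
  28P = O

ord(P) = 28


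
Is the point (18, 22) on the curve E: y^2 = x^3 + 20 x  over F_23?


Check whether y^2 = x^3 + 20 x + 0 (mod 23) for (x, y) = (18, 22).
LHS: y^2 = 22^2 mod 23 = 1
RHS: x^3 + 20 x + 0 = 18^3 + 20*18 + 0 mod 23 = 5
LHS != RHS

No, not on the curve


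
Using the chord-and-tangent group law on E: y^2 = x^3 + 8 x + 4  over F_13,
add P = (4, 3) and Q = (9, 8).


P != Q, so use the chord formula.
s = (y2 - y1) / (x2 - x1) = (5) / (5) mod 13 = 1
x3 = s^2 - x1 - x2 mod 13 = 1^2 - 4 - 9 = 1
y3 = s (x1 - x3) - y1 mod 13 = 1 * (4 - 1) - 3 = 0

P + Q = (1, 0)


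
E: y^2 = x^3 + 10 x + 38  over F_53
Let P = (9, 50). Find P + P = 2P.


Doubling: s = (3 x1^2 + a) / (2 y1)
s = (3*9^2 + 10) / (2*50) mod 53 = 2
x3 = s^2 - 2 x1 mod 53 = 2^2 - 2*9 = 39
y3 = s (x1 - x3) - y1 mod 53 = 2 * (9 - 39) - 50 = 49

2P = (39, 49)


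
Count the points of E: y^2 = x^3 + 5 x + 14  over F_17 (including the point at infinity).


For each x in F_17, count y with y^2 = x^3 + 5 x + 14 mod 17:
  x = 2: RHS = 15, y in [7, 10]  -> 2 point(s)
  x = 4: RHS = 13, y in [8, 9]  -> 2 point(s)
  x = 7: RHS = 1, y in [1, 16]  -> 2 point(s)
  x = 12: RHS = 0, y in [0]  -> 1 point(s)
  x = 13: RHS = 15, y in [7, 10]  -> 2 point(s)
  x = 15: RHS = 13, y in [8, 9]  -> 2 point(s)
  x = 16: RHS = 8, y in [5, 12]  -> 2 point(s)
Affine points: 13. Add the point at infinity: total = 14.

#E(F_17) = 14


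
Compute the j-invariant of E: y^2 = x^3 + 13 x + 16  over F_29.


Delta = -16(4 a^3 + 27 b^2) mod 29 = 27
-1728 * (4 a)^3 = -1728 * (4*13)^3 mod 29 = 18
j = 18 * 27^(-1) mod 29 = 20

j = 20 (mod 29)


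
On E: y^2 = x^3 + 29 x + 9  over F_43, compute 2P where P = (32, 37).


Doubling: s = (3 x1^2 + a) / (2 y1)
s = (3*32^2 + 29) / (2*37) mod 43 = 39
x3 = s^2 - 2 x1 mod 43 = 39^2 - 2*32 = 38
y3 = s (x1 - x3) - y1 mod 43 = 39 * (32 - 38) - 37 = 30

2P = (38, 30)


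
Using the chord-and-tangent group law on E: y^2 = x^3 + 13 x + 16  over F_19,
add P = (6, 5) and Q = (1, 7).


P != Q, so use the chord formula.
s = (y2 - y1) / (x2 - x1) = (2) / (14) mod 19 = 11
x3 = s^2 - x1 - x2 mod 19 = 11^2 - 6 - 1 = 0
y3 = s (x1 - x3) - y1 mod 19 = 11 * (6 - 0) - 5 = 4

P + Q = (0, 4)


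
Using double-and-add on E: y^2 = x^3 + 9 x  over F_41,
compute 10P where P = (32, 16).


k = 10 = 1010_2 (binary, LSB first: 0101)
Double-and-add from P = (32, 16):
  bit 0 = 0: acc unchanged = O
  bit 1 = 1: acc = O + (23, 19) = (23, 19)
  bit 2 = 0: acc unchanged = (23, 19)
  bit 3 = 1: acc = (23, 19) + (9, 20) = (18, 7)

10P = (18, 7)


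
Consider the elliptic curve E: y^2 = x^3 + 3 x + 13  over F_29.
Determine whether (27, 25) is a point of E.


Check whether y^2 = x^3 + 3 x + 13 (mod 29) for (x, y) = (27, 25).
LHS: y^2 = 25^2 mod 29 = 16
RHS: x^3 + 3 x + 13 = 27^3 + 3*27 + 13 mod 29 = 28
LHS != RHS

No, not on the curve


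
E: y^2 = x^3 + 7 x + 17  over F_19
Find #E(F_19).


For each x in F_19, count y with y^2 = x^3 + 7 x + 17 mod 19:
  x = 0: RHS = 17, y in [6, 13]  -> 2 point(s)
  x = 1: RHS = 6, y in [5, 14]  -> 2 point(s)
  x = 2: RHS = 1, y in [1, 18]  -> 2 point(s)
  x = 5: RHS = 6, y in [5, 14]  -> 2 point(s)
  x = 6: RHS = 9, y in [3, 16]  -> 2 point(s)
  x = 9: RHS = 11, y in [7, 12]  -> 2 point(s)
  x = 10: RHS = 4, y in [2, 17]  -> 2 point(s)
  x = 11: RHS = 0, y in [0]  -> 1 point(s)
  x = 12: RHS = 5, y in [9, 10]  -> 2 point(s)
  x = 13: RHS = 6, y in [5, 14]  -> 2 point(s)
  x = 14: RHS = 9, y in [3, 16]  -> 2 point(s)
  x = 15: RHS = 1, y in [1, 18]  -> 2 point(s)
  x = 16: RHS = 7, y in [8, 11]  -> 2 point(s)
  x = 18: RHS = 9, y in [3, 16]  -> 2 point(s)
Affine points: 27. Add the point at infinity: total = 28.

#E(F_19) = 28


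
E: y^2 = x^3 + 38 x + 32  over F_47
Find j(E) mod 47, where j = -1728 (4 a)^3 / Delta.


Delta = -16(4 a^3 + 27 b^2) mod 47 = 28
-1728 * (4 a)^3 = -1728 * (4*38)^3 mod 47 = 24
j = 24 * 28^(-1) mod 47 = 21

j = 21 (mod 47)


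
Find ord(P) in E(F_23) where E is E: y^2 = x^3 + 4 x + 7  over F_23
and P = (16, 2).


Compute successive multiples of P until we hit O:
  1P = (16, 2)
  2P = (3, 0)
  3P = (16, 21)
  4P = O

ord(P) = 4


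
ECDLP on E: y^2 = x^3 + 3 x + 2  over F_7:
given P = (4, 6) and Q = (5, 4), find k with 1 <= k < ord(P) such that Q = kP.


Enumerate multiples of P until we hit Q = (5, 4):
  1P = (4, 6)
  2P = (0, 4)
  3P = (5, 4)
Match found at i = 3.

k = 3


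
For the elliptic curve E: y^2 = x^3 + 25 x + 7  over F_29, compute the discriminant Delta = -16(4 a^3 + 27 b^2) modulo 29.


4 a^3 + 27 b^2 = 4*25^3 + 27*7^2 = 62500 + 1323 = 63823
Delta = -16 * (63823) = -1021168
Delta mod 29 = 9

Delta = 9 (mod 29)


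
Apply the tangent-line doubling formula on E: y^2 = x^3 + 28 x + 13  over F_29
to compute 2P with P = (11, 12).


Doubling: s = (3 x1^2 + a) / (2 y1)
s = (3*11^2 + 28) / (2*12) mod 29 = 3
x3 = s^2 - 2 x1 mod 29 = 3^2 - 2*11 = 16
y3 = s (x1 - x3) - y1 mod 29 = 3 * (11 - 16) - 12 = 2

2P = (16, 2)


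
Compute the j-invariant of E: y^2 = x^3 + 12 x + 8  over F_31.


Delta = -16(4 a^3 + 27 b^2) mod 31 = 20
-1728 * (4 a)^3 = -1728 * (4*12)^3 mod 31 = 27
j = 27 * 20^(-1) mod 31 = 6

j = 6 (mod 31)


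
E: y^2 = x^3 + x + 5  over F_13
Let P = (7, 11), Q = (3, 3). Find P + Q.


P != Q, so use the chord formula.
s = (y2 - y1) / (x2 - x1) = (5) / (9) mod 13 = 2
x3 = s^2 - x1 - x2 mod 13 = 2^2 - 7 - 3 = 7
y3 = s (x1 - x3) - y1 mod 13 = 2 * (7 - 7) - 11 = 2

P + Q = (7, 2)


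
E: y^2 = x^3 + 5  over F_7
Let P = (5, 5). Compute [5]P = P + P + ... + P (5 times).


k = 5 = 101_2 (binary, LSB first: 101)
Double-and-add from P = (5, 5):
  bit 0 = 1: acc = O + (5, 5) = (5, 5)
  bit 1 = 0: acc unchanged = (5, 5)
  bit 2 = 1: acc = (5, 5) + (3, 5) = (6, 2)

5P = (6, 2)


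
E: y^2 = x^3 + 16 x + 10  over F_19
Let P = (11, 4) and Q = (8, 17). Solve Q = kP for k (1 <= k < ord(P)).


Enumerate multiples of P until we hit Q = (8, 17):
  1P = (11, 4)
  2P = (8, 17)
Match found at i = 2.

k = 2


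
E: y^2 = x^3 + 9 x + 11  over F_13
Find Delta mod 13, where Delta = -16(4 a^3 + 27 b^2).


4 a^3 + 27 b^2 = 4*9^3 + 27*11^2 = 2916 + 3267 = 6183
Delta = -16 * (6183) = -98928
Delta mod 13 = 2

Delta = 2 (mod 13)


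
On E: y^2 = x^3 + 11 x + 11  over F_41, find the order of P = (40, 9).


Compute successive multiples of P until we hit O:
  1P = (40, 9)
  2P = (35, 4)
  3P = (8, 23)
  4P = (2, 0)
  5P = (8, 18)
  6P = (35, 37)
  7P = (40, 32)
  8P = O

ord(P) = 8


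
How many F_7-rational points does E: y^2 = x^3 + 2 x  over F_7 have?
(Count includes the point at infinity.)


For each x in F_7, count y with y^2 = x^3 + 2 x + 0 mod 7:
  x = 0: RHS = 0, y in [0]  -> 1 point(s)
  x = 4: RHS = 2, y in [3, 4]  -> 2 point(s)
  x = 5: RHS = 2, y in [3, 4]  -> 2 point(s)
  x = 6: RHS = 4, y in [2, 5]  -> 2 point(s)
Affine points: 7. Add the point at infinity: total = 8.

#E(F_7) = 8


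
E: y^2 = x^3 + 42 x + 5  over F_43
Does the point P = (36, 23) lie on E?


Check whether y^2 = x^3 + 42 x + 5 (mod 43) for (x, y) = (36, 23).
LHS: y^2 = 23^2 mod 43 = 13
RHS: x^3 + 42 x + 5 = 36^3 + 42*36 + 5 mod 43 = 13
LHS = RHS

Yes, on the curve


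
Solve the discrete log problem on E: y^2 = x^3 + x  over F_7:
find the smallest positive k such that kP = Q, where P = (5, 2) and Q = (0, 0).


Enumerate multiples of P until we hit Q = (0, 0):
  1P = (5, 2)
  2P = (1, 4)
  3P = (3, 4)
  4P = (0, 0)
Match found at i = 4.

k = 4


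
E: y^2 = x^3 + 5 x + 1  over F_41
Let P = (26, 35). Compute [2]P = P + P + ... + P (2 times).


k = 2 = 10_2 (binary, LSB first: 01)
Double-and-add from P = (26, 35):
  bit 0 = 0: acc unchanged = O
  bit 1 = 1: acc = O + (34, 22) = (34, 22)

2P = (34, 22)


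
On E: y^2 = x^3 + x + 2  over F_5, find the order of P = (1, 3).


Compute successive multiples of P until we hit O:
  1P = (1, 3)
  2P = (4, 0)
  3P = (1, 2)
  4P = O

ord(P) = 4


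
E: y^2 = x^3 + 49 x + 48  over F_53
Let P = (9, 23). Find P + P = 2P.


Doubling: s = (3 x1^2 + a) / (2 y1)
s = (3*9^2 + 49) / (2*23) mod 53 = 34
x3 = s^2 - 2 x1 mod 53 = 34^2 - 2*9 = 25
y3 = s (x1 - x3) - y1 mod 53 = 34 * (9 - 25) - 23 = 16

2P = (25, 16)


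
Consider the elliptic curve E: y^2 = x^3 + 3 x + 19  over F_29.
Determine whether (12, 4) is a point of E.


Check whether y^2 = x^3 + 3 x + 19 (mod 29) for (x, y) = (12, 4).
LHS: y^2 = 4^2 mod 29 = 16
RHS: x^3 + 3 x + 19 = 12^3 + 3*12 + 19 mod 29 = 14
LHS != RHS

No, not on the curve


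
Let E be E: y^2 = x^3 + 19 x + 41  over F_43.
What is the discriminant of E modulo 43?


4 a^3 + 27 b^2 = 4*19^3 + 27*41^2 = 27436 + 45387 = 72823
Delta = -16 * (72823) = -1165168
Delta mod 43 = 3

Delta = 3 (mod 43)


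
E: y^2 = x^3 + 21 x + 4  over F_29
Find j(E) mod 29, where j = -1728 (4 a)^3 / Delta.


Delta = -16(4 a^3 + 27 b^2) mod 29 = 17
-1728 * (4 a)^3 = -1728 * (4*21)^3 mod 29 = 24
j = 24 * 17^(-1) mod 29 = 27

j = 27 (mod 29)


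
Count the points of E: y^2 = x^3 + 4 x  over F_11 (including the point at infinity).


For each x in F_11, count y with y^2 = x^3 + 4 x + 0 mod 11:
  x = 0: RHS = 0, y in [0]  -> 1 point(s)
  x = 1: RHS = 5, y in [4, 7]  -> 2 point(s)
  x = 2: RHS = 5, y in [4, 7]  -> 2 point(s)
  x = 4: RHS = 3, y in [5, 6]  -> 2 point(s)
  x = 6: RHS = 9, y in [3, 8]  -> 2 point(s)
  x = 8: RHS = 5, y in [4, 7]  -> 2 point(s)
Affine points: 11. Add the point at infinity: total = 12.

#E(F_11) = 12


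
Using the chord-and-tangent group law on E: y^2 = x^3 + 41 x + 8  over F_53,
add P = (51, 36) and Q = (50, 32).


P != Q, so use the chord formula.
s = (y2 - y1) / (x2 - x1) = (49) / (52) mod 53 = 4
x3 = s^2 - x1 - x2 mod 53 = 4^2 - 51 - 50 = 21
y3 = s (x1 - x3) - y1 mod 53 = 4 * (51 - 21) - 36 = 31

P + Q = (21, 31)


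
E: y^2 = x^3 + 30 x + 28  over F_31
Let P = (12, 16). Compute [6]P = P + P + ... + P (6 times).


k = 6 = 110_2 (binary, LSB first: 011)
Double-and-add from P = (12, 16):
  bit 0 = 0: acc unchanged = O
  bit 1 = 1: acc = O + (16, 27) = (16, 27)
  bit 2 = 1: acc = (16, 27) + (0, 20) = (25, 2)

6P = (25, 2)


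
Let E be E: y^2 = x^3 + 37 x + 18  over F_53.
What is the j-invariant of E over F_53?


Delta = -16(4 a^3 + 27 b^2) mod 53 = 11
-1728 * (4 a)^3 = -1728 * (4*37)^3 mod 53 = 33
j = 33 * 11^(-1) mod 53 = 3

j = 3 (mod 53)


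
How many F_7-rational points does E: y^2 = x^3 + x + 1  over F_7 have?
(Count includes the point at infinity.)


For each x in F_7, count y with y^2 = x^3 + 1 x + 1 mod 7:
  x = 0: RHS = 1, y in [1, 6]  -> 2 point(s)
  x = 2: RHS = 4, y in [2, 5]  -> 2 point(s)
Affine points: 4. Add the point at infinity: total = 5.

#E(F_7) = 5


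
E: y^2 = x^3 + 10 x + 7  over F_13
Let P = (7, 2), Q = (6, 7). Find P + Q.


P != Q, so use the chord formula.
s = (y2 - y1) / (x2 - x1) = (5) / (12) mod 13 = 8
x3 = s^2 - x1 - x2 mod 13 = 8^2 - 7 - 6 = 12
y3 = s (x1 - x3) - y1 mod 13 = 8 * (7 - 12) - 2 = 10

P + Q = (12, 10)


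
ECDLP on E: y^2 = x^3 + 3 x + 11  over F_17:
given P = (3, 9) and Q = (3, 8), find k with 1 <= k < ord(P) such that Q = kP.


Enumerate multiples of P until we hit Q = (3, 8):
  1P = (3, 9)
  2P = (10, 2)
  3P = (5, 10)
  4P = (5, 7)
  5P = (10, 15)
  6P = (3, 8)
Match found at i = 6.

k = 6


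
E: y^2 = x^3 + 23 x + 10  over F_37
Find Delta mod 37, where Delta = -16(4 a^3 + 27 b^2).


4 a^3 + 27 b^2 = 4*23^3 + 27*10^2 = 48668 + 2700 = 51368
Delta = -16 * (51368) = -821888
Delta mod 37 = 30

Delta = 30 (mod 37)


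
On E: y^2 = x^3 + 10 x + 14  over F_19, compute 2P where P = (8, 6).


Doubling: s = (3 x1^2 + a) / (2 y1)
s = (3*8^2 + 10) / (2*6) mod 19 = 1
x3 = s^2 - 2 x1 mod 19 = 1^2 - 2*8 = 4
y3 = s (x1 - x3) - y1 mod 19 = 1 * (8 - 4) - 6 = 17

2P = (4, 17)


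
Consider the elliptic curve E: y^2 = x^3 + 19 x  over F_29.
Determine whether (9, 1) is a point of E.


Check whether y^2 = x^3 + 19 x + 0 (mod 29) for (x, y) = (9, 1).
LHS: y^2 = 1^2 mod 29 = 1
RHS: x^3 + 19 x + 0 = 9^3 + 19*9 + 0 mod 29 = 1
LHS = RHS

Yes, on the curve


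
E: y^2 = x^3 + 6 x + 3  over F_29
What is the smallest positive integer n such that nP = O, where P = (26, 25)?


Compute successive multiples of P until we hit O:
  1P = (26, 25)
  2P = (28, 5)
  3P = (17, 1)
  4P = (6, 9)
  5P = (22, 13)
  6P = (19, 25)
  7P = (13, 4)
  8P = (12, 11)
  ... (continuing to 27P)
  27P = O

ord(P) = 27


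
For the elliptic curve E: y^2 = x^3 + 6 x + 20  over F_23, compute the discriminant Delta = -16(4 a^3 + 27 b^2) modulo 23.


4 a^3 + 27 b^2 = 4*6^3 + 27*20^2 = 864 + 10800 = 11664
Delta = -16 * (11664) = -186624
Delta mod 23 = 21

Delta = 21 (mod 23)


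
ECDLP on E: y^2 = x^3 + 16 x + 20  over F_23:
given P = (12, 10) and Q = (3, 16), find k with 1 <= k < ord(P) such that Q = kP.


Enumerate multiples of P until we hit Q = (3, 16):
  1P = (12, 10)
  2P = (15, 1)
  3P = (5, 15)
  4P = (22, 7)
  5P = (16, 5)
  6P = (21, 7)
  7P = (8, 4)
  8P = (11, 3)
  9P = (3, 7)
  10P = (3, 16)
Match found at i = 10.

k = 10


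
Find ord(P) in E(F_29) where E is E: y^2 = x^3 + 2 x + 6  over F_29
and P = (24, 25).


Compute successive multiples of P until we hit O:
  1P = (24, 25)
  2P = (17, 20)
  3P = (11, 5)
  4P = (1, 26)
  5P = (0, 8)
  6P = (27, 20)
  7P = (13, 5)
  8P = (14, 9)
  ... (continuing to 32P)
  32P = O

ord(P) = 32


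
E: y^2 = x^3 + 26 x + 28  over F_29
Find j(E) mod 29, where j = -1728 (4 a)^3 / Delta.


Delta = -16(4 a^3 + 27 b^2) mod 29 = 20
-1728 * (4 a)^3 = -1728 * (4*26)^3 mod 29 = 28
j = 28 * 20^(-1) mod 29 = 13

j = 13 (mod 29)


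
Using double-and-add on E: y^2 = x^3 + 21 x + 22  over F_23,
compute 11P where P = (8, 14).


k = 11 = 1011_2 (binary, LSB first: 1101)
Double-and-add from P = (8, 14):
  bit 0 = 1: acc = O + (8, 14) = (8, 14)
  bit 1 = 1: acc = (8, 14) + (2, 7) = (15, 20)
  bit 2 = 0: acc unchanged = (15, 20)
  bit 3 = 1: acc = (15, 20) + (17, 18) = (15, 3)

11P = (15, 3)


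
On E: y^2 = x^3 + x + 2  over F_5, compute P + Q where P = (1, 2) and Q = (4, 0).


P != Q, so use the chord formula.
s = (y2 - y1) / (x2 - x1) = (3) / (3) mod 5 = 1
x3 = s^2 - x1 - x2 mod 5 = 1^2 - 1 - 4 = 1
y3 = s (x1 - x3) - y1 mod 5 = 1 * (1 - 1) - 2 = 3

P + Q = (1, 3)


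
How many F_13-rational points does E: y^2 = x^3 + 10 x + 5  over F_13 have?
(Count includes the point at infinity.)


For each x in F_13, count y with y^2 = x^3 + 10 x + 5 mod 13:
  x = 1: RHS = 3, y in [4, 9]  -> 2 point(s)
  x = 3: RHS = 10, y in [6, 7]  -> 2 point(s)
  x = 8: RHS = 12, y in [5, 8]  -> 2 point(s)
  x = 10: RHS = 0, y in [0]  -> 1 point(s)
  x = 11: RHS = 3, y in [4, 9]  -> 2 point(s)
Affine points: 9. Add the point at infinity: total = 10.

#E(F_13) = 10


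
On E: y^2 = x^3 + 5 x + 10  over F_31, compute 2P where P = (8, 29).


Doubling: s = (3 x1^2 + a) / (2 y1)
s = (3*8^2 + 5) / (2*29) mod 31 = 5
x3 = s^2 - 2 x1 mod 31 = 5^2 - 2*8 = 9
y3 = s (x1 - x3) - y1 mod 31 = 5 * (8 - 9) - 29 = 28

2P = (9, 28)


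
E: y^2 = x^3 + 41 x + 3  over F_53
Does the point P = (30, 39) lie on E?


Check whether y^2 = x^3 + 41 x + 3 (mod 53) for (x, y) = (30, 39).
LHS: y^2 = 39^2 mod 53 = 37
RHS: x^3 + 41 x + 3 = 30^3 + 41*30 + 3 mod 53 = 37
LHS = RHS

Yes, on the curve


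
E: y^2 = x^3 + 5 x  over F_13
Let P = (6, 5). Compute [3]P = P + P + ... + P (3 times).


k = 3 = 11_2 (binary, LSB first: 11)
Double-and-add from P = (6, 5):
  bit 0 = 1: acc = O + (6, 5) = (6, 5)
  bit 1 = 1: acc = (6, 5) + (10, 7) = (7, 1)

3P = (7, 1)


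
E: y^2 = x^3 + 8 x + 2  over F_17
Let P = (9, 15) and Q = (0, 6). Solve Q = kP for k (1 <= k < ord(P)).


Enumerate multiples of P until we hit Q = (0, 6):
  1P = (9, 15)
  2P = (0, 11)
  3P = (4, 8)
  4P = (8, 0)
  5P = (4, 9)
  6P = (0, 6)
Match found at i = 6.

k = 6


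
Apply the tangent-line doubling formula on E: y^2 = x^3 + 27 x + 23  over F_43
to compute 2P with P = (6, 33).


Doubling: s = (3 x1^2 + a) / (2 y1)
s = (3*6^2 + 27) / (2*33) mod 43 = 4
x3 = s^2 - 2 x1 mod 43 = 4^2 - 2*6 = 4
y3 = s (x1 - x3) - y1 mod 43 = 4 * (6 - 4) - 33 = 18

2P = (4, 18)


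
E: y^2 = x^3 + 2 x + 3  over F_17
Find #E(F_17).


For each x in F_17, count y with y^2 = x^3 + 2 x + 3 mod 17:
  x = 2: RHS = 15, y in [7, 10]  -> 2 point(s)
  x = 3: RHS = 2, y in [6, 11]  -> 2 point(s)
  x = 5: RHS = 2, y in [6, 11]  -> 2 point(s)
  x = 8: RHS = 4, y in [2, 15]  -> 2 point(s)
  x = 9: RHS = 2, y in [6, 11]  -> 2 point(s)
  x = 11: RHS = 13, y in [8, 9]  -> 2 point(s)
  x = 12: RHS = 4, y in [2, 15]  -> 2 point(s)
  x = 13: RHS = 16, y in [4, 13]  -> 2 point(s)
  x = 14: RHS = 4, y in [2, 15]  -> 2 point(s)
  x = 15: RHS = 8, y in [5, 12]  -> 2 point(s)
  x = 16: RHS = 0, y in [0]  -> 1 point(s)
Affine points: 21. Add the point at infinity: total = 22.

#E(F_17) = 22


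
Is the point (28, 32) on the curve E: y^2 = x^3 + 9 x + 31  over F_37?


Check whether y^2 = x^3 + 9 x + 31 (mod 37) for (x, y) = (28, 32).
LHS: y^2 = 32^2 mod 37 = 25
RHS: x^3 + 9 x + 31 = 28^3 + 9*28 + 31 mod 37 = 35
LHS != RHS

No, not on the curve


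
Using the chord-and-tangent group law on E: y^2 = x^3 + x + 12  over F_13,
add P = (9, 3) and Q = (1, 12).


P != Q, so use the chord formula.
s = (y2 - y1) / (x2 - x1) = (9) / (5) mod 13 = 7
x3 = s^2 - x1 - x2 mod 13 = 7^2 - 9 - 1 = 0
y3 = s (x1 - x3) - y1 mod 13 = 7 * (9 - 0) - 3 = 8

P + Q = (0, 8)


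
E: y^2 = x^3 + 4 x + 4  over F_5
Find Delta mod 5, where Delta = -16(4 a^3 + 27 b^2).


4 a^3 + 27 b^2 = 4*4^3 + 27*4^2 = 256 + 432 = 688
Delta = -16 * (688) = -11008
Delta mod 5 = 2

Delta = 2 (mod 5)


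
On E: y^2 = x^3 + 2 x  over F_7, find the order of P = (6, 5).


Compute successive multiples of P until we hit O:
  1P = (6, 5)
  2P = (4, 3)
  3P = (5, 3)
  4P = (0, 0)
  5P = (5, 4)
  6P = (4, 4)
  7P = (6, 2)
  8P = O

ord(P) = 8


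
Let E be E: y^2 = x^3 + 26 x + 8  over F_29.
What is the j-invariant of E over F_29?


Delta = -16(4 a^3 + 27 b^2) mod 29 = 6
-1728 * (4 a)^3 = -1728 * (4*26)^3 mod 29 = 28
j = 28 * 6^(-1) mod 29 = 24

j = 24 (mod 29)


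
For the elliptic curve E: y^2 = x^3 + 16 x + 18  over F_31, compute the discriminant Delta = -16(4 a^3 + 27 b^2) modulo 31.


4 a^3 + 27 b^2 = 4*16^3 + 27*18^2 = 16384 + 8748 = 25132
Delta = -16 * (25132) = -402112
Delta mod 31 = 20

Delta = 20 (mod 31)


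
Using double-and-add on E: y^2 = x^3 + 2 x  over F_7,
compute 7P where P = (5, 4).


k = 7 = 111_2 (binary, LSB first: 111)
Double-and-add from P = (5, 4):
  bit 0 = 1: acc = O + (5, 4) = (5, 4)
  bit 1 = 1: acc = (5, 4) + (4, 3) = (6, 2)
  bit 2 = 1: acc = (6, 2) + (0, 0) = (5, 3)

7P = (5, 3)


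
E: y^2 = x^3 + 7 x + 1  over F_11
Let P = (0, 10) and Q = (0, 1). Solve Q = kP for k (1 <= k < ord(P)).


Enumerate multiples of P until we hit Q = (0, 1):
  1P = (0, 10)
  2P = (4, 4)
  3P = (1, 8)
  4P = (3, 7)
  5P = (9, 10)
  6P = (2, 1)
  7P = (10, 2)
  8P = (10, 9)
  9P = (2, 10)
  10P = (9, 1)
  11P = (3, 4)
  12P = (1, 3)
  13P = (4, 7)
  14P = (0, 1)
Match found at i = 14.

k = 14


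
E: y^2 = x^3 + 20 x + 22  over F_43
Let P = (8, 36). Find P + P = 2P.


Doubling: s = (3 x1^2 + a) / (2 y1)
s = (3*8^2 + 20) / (2*36) mod 43 = 34
x3 = s^2 - 2 x1 mod 43 = 34^2 - 2*8 = 22
y3 = s (x1 - x3) - y1 mod 43 = 34 * (8 - 22) - 36 = 4

2P = (22, 4)


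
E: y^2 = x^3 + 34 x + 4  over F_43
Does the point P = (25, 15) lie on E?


Check whether y^2 = x^3 + 34 x + 4 (mod 43) for (x, y) = (25, 15).
LHS: y^2 = 15^2 mod 43 = 10
RHS: x^3 + 34 x + 4 = 25^3 + 34*25 + 4 mod 43 = 10
LHS = RHS

Yes, on the curve


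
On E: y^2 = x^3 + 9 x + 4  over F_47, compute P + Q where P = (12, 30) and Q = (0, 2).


P != Q, so use the chord formula.
s = (y2 - y1) / (x2 - x1) = (19) / (35) mod 47 = 18
x3 = s^2 - x1 - x2 mod 47 = 18^2 - 12 - 0 = 30
y3 = s (x1 - x3) - y1 mod 47 = 18 * (12 - 30) - 30 = 22

P + Q = (30, 22)


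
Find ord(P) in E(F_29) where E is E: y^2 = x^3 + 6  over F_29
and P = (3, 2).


Compute successive multiples of P until we hit O:
  1P = (3, 2)
  2P = (16, 19)
  3P = (16, 10)
  4P = (3, 27)
  5P = O

ord(P) = 5


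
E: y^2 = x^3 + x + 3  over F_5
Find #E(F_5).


For each x in F_5, count y with y^2 = x^3 + 1 x + 3 mod 5:
  x = 1: RHS = 0, y in [0]  -> 1 point(s)
  x = 4: RHS = 1, y in [1, 4]  -> 2 point(s)
Affine points: 3. Add the point at infinity: total = 4.

#E(F_5) = 4


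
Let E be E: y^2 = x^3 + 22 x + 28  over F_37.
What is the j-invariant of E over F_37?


Delta = -16(4 a^3 + 27 b^2) mod 37 = 4
-1728 * (4 a)^3 = -1728 * (4*22)^3 mod 37 = 29
j = 29 * 4^(-1) mod 37 = 35

j = 35 (mod 37)


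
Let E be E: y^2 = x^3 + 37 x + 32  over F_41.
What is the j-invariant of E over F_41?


Delta = -16(4 a^3 + 27 b^2) mod 41 = 18
-1728 * (4 a)^3 = -1728 * (4*37)^3 mod 41 = 17
j = 17 * 18^(-1) mod 41 = 26

j = 26 (mod 41)


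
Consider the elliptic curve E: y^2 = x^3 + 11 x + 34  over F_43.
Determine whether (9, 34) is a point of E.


Check whether y^2 = x^3 + 11 x + 34 (mod 43) for (x, y) = (9, 34).
LHS: y^2 = 34^2 mod 43 = 38
RHS: x^3 + 11 x + 34 = 9^3 + 11*9 + 34 mod 43 = 2
LHS != RHS

No, not on the curve


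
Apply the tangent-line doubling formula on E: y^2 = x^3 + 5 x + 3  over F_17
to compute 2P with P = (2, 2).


Doubling: s = (3 x1^2 + a) / (2 y1)
s = (3*2^2 + 5) / (2*2) mod 17 = 0
x3 = s^2 - 2 x1 mod 17 = 0^2 - 2*2 = 13
y3 = s (x1 - x3) - y1 mod 17 = 0 * (2 - 13) - 2 = 15

2P = (13, 15)


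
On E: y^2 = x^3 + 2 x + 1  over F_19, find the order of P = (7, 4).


Compute successive multiples of P until we hit O:
  1P = (7, 4)
  2P = (9, 11)
  3P = (1, 17)
  4P = (12, 10)
  5P = (6, 1)
  6P = (15, 10)
  7P = (13, 1)
  8P = (4, 4)
  ... (continuing to 27P)
  27P = O

ord(P) = 27


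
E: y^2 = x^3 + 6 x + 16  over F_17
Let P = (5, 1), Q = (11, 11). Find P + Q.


P != Q, so use the chord formula.
s = (y2 - y1) / (x2 - x1) = (10) / (6) mod 17 = 13
x3 = s^2 - x1 - x2 mod 17 = 13^2 - 5 - 11 = 0
y3 = s (x1 - x3) - y1 mod 17 = 13 * (5 - 0) - 1 = 13

P + Q = (0, 13)


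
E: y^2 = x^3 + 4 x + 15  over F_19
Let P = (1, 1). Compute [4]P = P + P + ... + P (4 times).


k = 4 = 100_2 (binary, LSB first: 001)
Double-and-add from P = (1, 1):
  bit 0 = 0: acc unchanged = O
  bit 1 = 0: acc unchanged = O
  bit 2 = 1: acc = O + (9, 18) = (9, 18)

4P = (9, 18)


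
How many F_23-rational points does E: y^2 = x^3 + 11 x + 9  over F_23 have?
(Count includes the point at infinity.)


For each x in F_23, count y with y^2 = x^3 + 11 x + 9 mod 23:
  x = 0: RHS = 9, y in [3, 20]  -> 2 point(s)
  x = 2: RHS = 16, y in [4, 19]  -> 2 point(s)
  x = 3: RHS = 0, y in [0]  -> 1 point(s)
  x = 4: RHS = 2, y in [5, 18]  -> 2 point(s)
  x = 9: RHS = 9, y in [3, 20]  -> 2 point(s)
  x = 11: RHS = 12, y in [9, 14]  -> 2 point(s)
  x = 12: RHS = 6, y in [11, 12]  -> 2 point(s)
  x = 13: RHS = 3, y in [7, 16]  -> 2 point(s)
  x = 14: RHS = 9, y in [3, 20]  -> 2 point(s)
  x = 16: RHS = 3, y in [7, 16]  -> 2 point(s)
  x = 17: RHS = 3, y in [7, 16]  -> 2 point(s)
  x = 18: RHS = 13, y in [6, 17]  -> 2 point(s)
  x = 19: RHS = 16, y in [4, 19]  -> 2 point(s)
  x = 20: RHS = 18, y in [8, 15]  -> 2 point(s)
  x = 21: RHS = 2, y in [5, 18]  -> 2 point(s)
Affine points: 29. Add the point at infinity: total = 30.

#E(F_23) = 30


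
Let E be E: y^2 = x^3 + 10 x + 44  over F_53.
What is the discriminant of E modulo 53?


4 a^3 + 27 b^2 = 4*10^3 + 27*44^2 = 4000 + 52272 = 56272
Delta = -16 * (56272) = -900352
Delta mod 53 = 12

Delta = 12 (mod 53)


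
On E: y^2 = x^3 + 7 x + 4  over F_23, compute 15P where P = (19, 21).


k = 15 = 1111_2 (binary, LSB first: 1111)
Double-and-add from P = (19, 21):
  bit 0 = 1: acc = O + (19, 21) = (19, 21)
  bit 1 = 1: acc = (19, 21) + (3, 12) = (5, 7)
  bit 2 = 1: acc = (5, 7) + (0, 21) = (1, 14)
  bit 3 = 1: acc = (1, 14) + (16, 7) = (10, 4)

15P = (10, 4)


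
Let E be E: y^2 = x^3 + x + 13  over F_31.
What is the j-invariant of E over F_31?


Delta = -16(4 a^3 + 27 b^2) mod 31 = 26
-1728 * (4 a)^3 = -1728 * (4*1)^3 mod 31 = 16
j = 16 * 26^(-1) mod 31 = 3

j = 3 (mod 31)


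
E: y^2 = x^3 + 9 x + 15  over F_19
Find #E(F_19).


For each x in F_19, count y with y^2 = x^3 + 9 x + 15 mod 19:
  x = 1: RHS = 6, y in [5, 14]  -> 2 point(s)
  x = 4: RHS = 1, y in [1, 18]  -> 2 point(s)
  x = 6: RHS = 0, y in [0]  -> 1 point(s)
  x = 11: RHS = 1, y in [1, 18]  -> 2 point(s)
  x = 13: RHS = 11, y in [7, 12]  -> 2 point(s)
  x = 14: RHS = 16, y in [4, 15]  -> 2 point(s)
  x = 18: RHS = 5, y in [9, 10]  -> 2 point(s)
Affine points: 13. Add the point at infinity: total = 14.

#E(F_19) = 14


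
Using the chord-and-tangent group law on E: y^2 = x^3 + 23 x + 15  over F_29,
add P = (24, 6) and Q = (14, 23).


P != Q, so use the chord formula.
s = (y2 - y1) / (x2 - x1) = (17) / (19) mod 29 = 7
x3 = s^2 - x1 - x2 mod 29 = 7^2 - 24 - 14 = 11
y3 = s (x1 - x3) - y1 mod 29 = 7 * (24 - 11) - 6 = 27

P + Q = (11, 27)
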